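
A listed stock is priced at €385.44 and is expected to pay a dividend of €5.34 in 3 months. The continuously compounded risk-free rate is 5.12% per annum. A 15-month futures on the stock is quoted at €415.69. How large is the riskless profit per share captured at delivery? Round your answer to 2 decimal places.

€10.40 per share

PV(dividends) I = 5.34·e^(−0.0512·3/12) = 5.2721
Fair futures F* = (S − I)·e^(rT) = (385.44 − 5.2721)·e^0.064000 = 380.1679 × 1.066092 = 405.2940
Market €415.69 > fair 405.2940: forward overpriced → cash-and-carry (borrow at r, buy the stock and collect the dividends, short the forward).
Profit at T = |F_mkt − F*| = |415.69 − 405.2940| = €10.40 per share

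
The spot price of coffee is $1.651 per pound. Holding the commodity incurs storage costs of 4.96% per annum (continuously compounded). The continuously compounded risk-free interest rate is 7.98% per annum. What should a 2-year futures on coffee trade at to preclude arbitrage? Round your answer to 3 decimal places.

Net carry = r + u − y = 0.0798 + 0.0496 − 0.0000 = 0.1294
F = S·e^((r+u−y)T) = 1.651 · e^(0.1294 × 2) = 1.651 · e^0.258800
= 1.651 × 1.295375 = $2.139 per pound

$2.139 per pound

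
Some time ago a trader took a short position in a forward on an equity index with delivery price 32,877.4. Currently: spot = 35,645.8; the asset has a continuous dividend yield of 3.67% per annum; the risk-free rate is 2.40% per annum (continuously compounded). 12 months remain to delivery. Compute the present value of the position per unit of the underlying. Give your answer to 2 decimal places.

-2263.58

Current fair forward for the remaining 12 months: F = S·e^((r − q)·T), (r − q) = 0.0240 − 0.0367 = -0.0127
F = 35645.8 · e^(-0.0127 × 12/12) = 35645.8 × 0.98738030 = 35195.9607
Value of long forward = (F − K)·e^(−rT) = (35195.9607 − 32877.4) · e^(−0.0240·12/12)
= 2318.5607 × 0.97628571 = 2263.58
Short position value = −(long value) = -2263.58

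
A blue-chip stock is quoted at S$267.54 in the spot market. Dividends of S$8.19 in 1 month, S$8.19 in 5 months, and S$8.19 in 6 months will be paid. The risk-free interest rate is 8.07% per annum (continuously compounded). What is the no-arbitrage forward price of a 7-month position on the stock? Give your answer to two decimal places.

S$255.36

PV(dividends) I = 8.19·e^(−0.0807·1/12) + 8.19·e^(−0.0807·5/12) + 8.19·e^(−0.0807·6/12)
I = 8.1351 + 7.9192 + 7.8661 = 23.9204
F = (S − I)·e^(rT) = (267.54 − 23.9204) · e^(0.0807·7/12)
= 243.6196 · e^0.047075 = 243.6196 × 1.048201 = S$255.36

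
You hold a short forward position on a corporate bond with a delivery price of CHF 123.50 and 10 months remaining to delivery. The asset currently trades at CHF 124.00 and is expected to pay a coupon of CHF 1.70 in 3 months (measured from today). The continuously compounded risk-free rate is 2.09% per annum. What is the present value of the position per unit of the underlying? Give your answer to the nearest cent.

-CHF 0.94

PV(remaining coupons) I = 1.70·e^(−0.0209·3/12) = 1.6911
Current forward F = (S − I)·e^(rT) = (124.00 − 1.6911)·e^(0.0209·10/12) = 122.3089 × 1.017569 = 124.4577
Value (long) = (F − K)·e^(−rT) = (124.4577 − 123.50) × 0.982734 = 0.9412
Short position value = −(long value) = -CHF 0.94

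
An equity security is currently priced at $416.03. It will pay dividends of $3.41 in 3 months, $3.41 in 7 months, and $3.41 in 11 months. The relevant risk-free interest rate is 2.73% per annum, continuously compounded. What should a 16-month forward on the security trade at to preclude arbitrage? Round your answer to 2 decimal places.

$421.01

PV(dividends) I = 3.41·e^(−0.0273·3/12) + 3.41·e^(−0.0273·7/12) + 3.41·e^(−0.0273·11/12)
I = 3.3868 + 3.3561 + 3.3257 = 10.0686
F = (S − I)·e^(rT) = (416.03 − 10.0686) · e^(0.0273·16/12)
= 405.9614 · e^0.036400 = 405.9614 × 1.037071 = $421.01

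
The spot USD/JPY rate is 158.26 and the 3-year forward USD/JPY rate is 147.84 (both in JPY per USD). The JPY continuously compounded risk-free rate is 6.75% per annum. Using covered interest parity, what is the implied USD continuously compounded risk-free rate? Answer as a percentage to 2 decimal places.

F = S·e^((r_JPY − r_USD)T) ⇒ r_USD = r_JPY − ln(F/S)/T
ln(147.84/158.26) = -0.068109; /(3) = -0.022703
r_USD = 0.0675 + 0.022703 = 0.090203
r_USD = 9.02%

9.02%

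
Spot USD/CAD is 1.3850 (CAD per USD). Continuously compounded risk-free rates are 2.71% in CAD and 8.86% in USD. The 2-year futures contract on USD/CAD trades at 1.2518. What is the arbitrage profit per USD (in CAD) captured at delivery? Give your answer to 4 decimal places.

0.0271 per USD (in CAD)

Fair futures: F* = S·e^(carry·T), with carry = (r_CAD − r_USD) = 0.0271 − 0.0886 = -0.0615
F* = 1.3850 · e^(-0.0615 × 2) = 1.3850 · e^-0.123000 = 1.3850 × 0.884264 = 1.2247
Market 1.2518 > fair 1.2247: forward overpriced → cash-and-carry (buy spot, short the forward).
At maturity, profit = |F_mkt − F*| = |1.2518 − 1.2247| = 0.0271 per USD (in CAD)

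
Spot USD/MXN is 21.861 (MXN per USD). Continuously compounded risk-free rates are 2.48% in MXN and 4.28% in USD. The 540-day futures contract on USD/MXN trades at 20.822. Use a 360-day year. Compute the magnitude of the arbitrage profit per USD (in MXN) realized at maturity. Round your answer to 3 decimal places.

0.457 per USD (in MXN)

Fair futures: F* = S·e^(carry·T), with carry = (r_MXN − r_USD) = 0.0248 − 0.0428 = -0.0180
F* = 21.861 · e^(-0.0180 × 540/360) = 21.861 · e^-0.027000 = 21.861 × 0.973361 = 21.2786
Market 20.822 < fair 21.2786: forward underpriced → reverse cash-and-carry (short spot, go long the forward).
At maturity, profit = |F_mkt − F*| = |20.822 − 21.2786| = 0.457 per USD (in MXN)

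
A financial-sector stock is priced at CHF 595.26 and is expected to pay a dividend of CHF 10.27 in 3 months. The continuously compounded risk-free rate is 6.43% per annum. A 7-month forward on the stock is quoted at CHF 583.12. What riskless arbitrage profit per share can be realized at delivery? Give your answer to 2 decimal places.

PV(dividends) I = 10.27·e^(−0.0643·3/12) = 10.1062
Fair forward F* = (S − I)·e^(rT) = (595.26 − 10.1062)·e^0.037508 = 585.1538 × 1.038220 = 607.5184
Market CHF 583.12 < fair 607.5184: forward underpriced → reverse cash-and-carry (short the stock, invest proceeds at r, pay the dividends, go long the forward).
Profit at T = |F_mkt − F*| = |583.12 − 607.5184| = CHF 24.40 per share

CHF 24.40 per share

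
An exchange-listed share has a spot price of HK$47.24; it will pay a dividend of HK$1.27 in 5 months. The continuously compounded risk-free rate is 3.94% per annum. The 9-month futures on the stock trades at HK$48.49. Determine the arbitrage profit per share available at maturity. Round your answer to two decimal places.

HK$1.12 per share

PV(dividends) I = 1.27·e^(−0.0394·5/12) = 1.2493
Fair futures F* = (S − I)·e^(rT) = (47.24 − 1.2493)·e^0.029550 = 45.9907 × 1.029991 = 47.3700
Market HK$48.49 > fair 47.3700: forward overpriced → cash-and-carry (borrow at r, buy the stock and collect the dividends, short the forward).
Profit at T = |F_mkt − F*| = |48.49 − 47.3700| = HK$1.12 per share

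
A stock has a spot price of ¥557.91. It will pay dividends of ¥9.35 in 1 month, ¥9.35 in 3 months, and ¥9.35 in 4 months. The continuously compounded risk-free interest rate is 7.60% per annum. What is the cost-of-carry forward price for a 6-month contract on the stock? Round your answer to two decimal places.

PV(dividends) I = 9.35·e^(−0.0760·1/12) + 9.35·e^(−0.0760·3/12) + 9.35·e^(−0.0760·4/12)
I = 9.2910 + 9.1740 + 9.1161 = 27.5811
F = (S − I)·e^(rT) = (557.91 − 27.5811) · e^(0.0760·6/12)
= 530.3289 · e^0.038000 = 530.3289 × 1.038731 = ¥550.87

¥550.87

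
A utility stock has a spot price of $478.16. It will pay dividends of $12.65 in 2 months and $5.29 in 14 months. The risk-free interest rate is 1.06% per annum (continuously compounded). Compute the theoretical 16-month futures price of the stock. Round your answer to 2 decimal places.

$466.86

PV(dividends) I = 12.65·e^(−0.0106·2/12) + 5.29·e^(−0.0106·14/12)
I = 12.6277 + 5.2250 = 17.8527
F = (S − I)·e^(rT) = (478.16 − 17.8527) · e^(0.0106·16/12)
= 460.3073 · e^0.014133 = 460.3073 × 1.014233 = $466.86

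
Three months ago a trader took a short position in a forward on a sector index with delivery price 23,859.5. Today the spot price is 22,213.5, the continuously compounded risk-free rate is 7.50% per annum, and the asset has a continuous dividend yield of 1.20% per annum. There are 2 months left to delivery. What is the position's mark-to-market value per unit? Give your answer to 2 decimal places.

1394.00

Current fair forward for the remaining 2 months: F = S·e^((r − q)·T), (r − q) = 0.0750 − 0.0120 = 0.0630
F = 22213.5 · e^(0.0630 × 2/12) = 22213.5 × 1.01055532 = 22447.9706
Value of long forward = (F − K)·e^(−rT) = (22447.9706 − 23859.5) · e^(−0.0750·2/12)
= -1411.5294 × 0.98757780 = -1394.00
Short position value = −(long value) = 1394.00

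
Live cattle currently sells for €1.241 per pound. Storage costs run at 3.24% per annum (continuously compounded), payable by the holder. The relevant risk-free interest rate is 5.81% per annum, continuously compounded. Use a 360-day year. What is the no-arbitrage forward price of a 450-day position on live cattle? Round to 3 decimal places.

Net carry = r + u − y = 0.0581 + 0.0324 − 0.0000 = 0.0905
F = S·e^((r+u−y)T) = 1.241 · e^(0.0905 × 450/360) = 1.241 · e^0.113125
= 1.241 × 1.119772 = €1.390 per pound

€1.390 per pound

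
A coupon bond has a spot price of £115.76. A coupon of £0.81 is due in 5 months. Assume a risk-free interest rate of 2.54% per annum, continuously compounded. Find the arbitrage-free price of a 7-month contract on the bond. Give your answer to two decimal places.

PV(coupons) I = 0.81·e^(−0.0254·5/12)
I = 0.8015
F = (S − I)·e^(rT) = (115.76 − 0.8015) · e^(0.0254·7/12)
= 114.9585 · e^0.014817 = 114.9585 × 1.014927 = £116.67

£116.67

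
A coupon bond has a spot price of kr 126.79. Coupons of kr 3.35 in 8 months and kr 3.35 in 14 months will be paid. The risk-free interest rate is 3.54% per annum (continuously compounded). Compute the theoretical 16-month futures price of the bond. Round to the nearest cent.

PV(coupons) I = 3.35·e^(−0.0354·8/12) + 3.35·e^(−0.0354·14/12)
I = 3.2719 + 3.2145 = 6.4864
F = (S − I)·e^(rT) = (126.79 − 6.4864) · e^(0.0354·16/12)
= 120.3036 · e^0.047200 = 120.3036 × 1.048332 = kr 126.12

kr 126.12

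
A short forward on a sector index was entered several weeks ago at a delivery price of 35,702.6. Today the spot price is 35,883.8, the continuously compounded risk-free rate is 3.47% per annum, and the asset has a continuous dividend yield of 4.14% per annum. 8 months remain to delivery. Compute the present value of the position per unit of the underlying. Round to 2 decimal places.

Current fair forward for the remaining 8 months: F = S·e^((r − q)·T), (r − q) = 0.0347 − 0.0414 = -0.0067
F = 35883.8 · e^(-0.0067 × 8/12) = 35883.8 × 0.99554329 = 35723.8763
Value of long forward = (F − K)·e^(−rT) = (35723.8763 − 35702.6) · e^(−0.0347·8/12)
= 21.2763 × 0.97713219 = 20.79
Short position value = −(long value) = -20.79

-20.79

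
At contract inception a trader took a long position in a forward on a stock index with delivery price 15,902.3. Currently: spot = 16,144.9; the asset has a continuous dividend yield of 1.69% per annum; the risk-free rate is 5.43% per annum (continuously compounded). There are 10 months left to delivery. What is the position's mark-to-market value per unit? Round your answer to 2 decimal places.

720.36

Current fair forward for the remaining 10 months: F = S·e^((r − q)·T), (r − q) = 0.0543 − 0.0169 = 0.0374
F = 16144.9 · e^(0.0374 × 10/12) = 16144.9 × 1.03165743 = 16656.0060
Value of long forward = (F − K)·e^(−rT) = (16656.0060 − 15902.3) · e^(−0.0543·10/12)
= 753.7060 × 0.95575851 = 720.36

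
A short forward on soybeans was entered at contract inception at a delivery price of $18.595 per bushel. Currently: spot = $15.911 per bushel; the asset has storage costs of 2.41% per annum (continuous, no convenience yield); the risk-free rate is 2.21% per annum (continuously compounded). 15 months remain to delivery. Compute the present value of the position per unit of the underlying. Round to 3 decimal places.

Current fair forward for the remaining 15 months: F = S·e^((r + u)·T), (r + u) = 0.0221 + 0.0241 = 0.0462
F = 15.911 · e^(0.0462 × 15/12) = 15.911 × 1.059450 = 16.8569
Value of long forward = (F − K)·e^(−rT) = (16.8569 − 18.595) · e^(−0.0221·15/12)
= -1.7381 × 0.972753 = -1.691
Short position value = −(long value) = $1.691

$1.691 per bushel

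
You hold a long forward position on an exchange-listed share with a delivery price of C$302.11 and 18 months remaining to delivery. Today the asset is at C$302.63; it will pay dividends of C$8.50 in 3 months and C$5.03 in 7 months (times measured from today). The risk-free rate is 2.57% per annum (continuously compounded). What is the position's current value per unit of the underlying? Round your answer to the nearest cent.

-C$1.46

PV(remaining dividends) I = 8.50·e^(−0.0257·3/12) + 5.03·e^(−0.0257·7/12) = 13.4007
Current forward F = (S − I)·e^(rT) = (302.63 − 13.4007)·e^(0.0257·18/12) = 289.2293 × 1.039303 = 300.5969
Value (long) = (F − K)·e^(−rT) = (300.5969 − 302.11) × 0.962184 = -1.4559
Value = -C$1.46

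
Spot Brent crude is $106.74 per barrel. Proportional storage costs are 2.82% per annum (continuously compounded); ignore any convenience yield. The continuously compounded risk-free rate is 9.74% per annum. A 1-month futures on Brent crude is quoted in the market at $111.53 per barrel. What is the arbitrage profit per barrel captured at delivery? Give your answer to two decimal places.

$3.67 per barrel

Fair futures: F* = S·e^(carry·T), with carry = (r + u) = 0.0974 + 0.0282 = 0.1256
F* = 106.74 · e^(0.1256 × 1/12) = 106.74 · e^0.010467 = 106.74 × 1.010522 = $107.8631
Market $111.53 > fair $107.8631: forward overpriced → cash-and-carry (buy spot, short the forward).
At maturity, profit = |F_mkt − F*| = |111.53 − 107.8631| = $3.67 per barrel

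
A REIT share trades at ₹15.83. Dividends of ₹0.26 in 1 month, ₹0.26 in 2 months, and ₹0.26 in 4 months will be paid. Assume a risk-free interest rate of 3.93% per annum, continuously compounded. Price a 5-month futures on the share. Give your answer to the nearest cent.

₹15.30

PV(dividends) I = 0.26·e^(−0.0393·1/12) + 0.26·e^(−0.0393·2/12) + 0.26·e^(−0.0393·4/12)
I = 0.2591 + 0.2583 + 0.2566 = 0.7740
F = (S − I)·e^(rT) = (15.83 − 0.7740) · e^(0.0393·5/12)
= 15.0560 · e^0.016375 = 15.0560 × 1.016510 = ₹15.30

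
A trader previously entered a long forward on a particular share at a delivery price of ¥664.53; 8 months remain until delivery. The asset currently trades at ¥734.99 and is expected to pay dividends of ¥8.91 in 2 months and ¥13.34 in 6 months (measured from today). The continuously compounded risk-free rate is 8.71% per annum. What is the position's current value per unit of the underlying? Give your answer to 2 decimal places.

PV(remaining dividends) I = 8.91·e^(−0.0871·2/12) + 13.34·e^(−0.0871·6/12) = 21.5531
Current forward F = (S − I)·e^(rT) = (734.99 − 21.5531)·e^(0.0871·8/12) = 713.4369 × 1.059786 = 756.0904
Value (long) = (F − K)·e^(−rT) = (756.0904 − 664.53) × 0.943587 = 86.3952
Value = ¥86.40

¥86.40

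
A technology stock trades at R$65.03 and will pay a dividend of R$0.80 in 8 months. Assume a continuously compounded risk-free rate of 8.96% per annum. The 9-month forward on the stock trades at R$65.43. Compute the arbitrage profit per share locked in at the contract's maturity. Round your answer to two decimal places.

R$3.31 per share

PV(dividends) I = 0.80·e^(−0.0896·8/12) = 0.7536
Fair forward F* = (S − I)·e^(rT) = (65.03 − 0.7536)·e^0.067200 = 64.2764 × 1.069509 = 68.7442
Market R$65.43 < fair 68.7442: forward underpriced → reverse cash-and-carry (short the stock, invest proceeds at r, pay the dividends, go long the forward).
Profit at T = |F_mkt − F*| = |65.43 − 68.7442| = R$3.31 per share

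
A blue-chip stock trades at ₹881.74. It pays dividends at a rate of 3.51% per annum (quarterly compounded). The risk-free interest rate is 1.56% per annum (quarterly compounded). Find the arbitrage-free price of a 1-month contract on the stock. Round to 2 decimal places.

F = S · (1+r/4)^(4T) / (1+q/4)^(4T)
= 881.74 × 1.001298 / 1.002916 = 881.74 × 0.998387
F = ₹880.32

₹880.32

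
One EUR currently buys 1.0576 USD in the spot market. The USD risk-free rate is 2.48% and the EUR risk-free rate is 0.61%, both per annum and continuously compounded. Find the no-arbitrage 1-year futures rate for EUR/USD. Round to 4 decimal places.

F = S·e^((r_USD − r_EUR)T) = 1.0576 · e^((0.0248 − 0.0061) × 1)
= 1.0576 · e^0.018700 = 1.0576 × 1.018876
F = 1.0776 USD per EUR

1.0776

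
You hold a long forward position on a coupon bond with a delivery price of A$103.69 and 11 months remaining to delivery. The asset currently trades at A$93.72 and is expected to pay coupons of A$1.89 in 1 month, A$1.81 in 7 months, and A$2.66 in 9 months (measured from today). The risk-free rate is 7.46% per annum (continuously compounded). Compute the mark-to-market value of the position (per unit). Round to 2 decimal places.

-A$9.24

PV(remaining coupons) I = 1.89·e^(−0.0746·1/12) + 1.81·e^(−0.0746·7/12) + 2.66·e^(−0.0746·9/12) = 6.1265
Current forward F = (S − I)·e^(rT) = (93.72 − 6.1265)·e^(0.0746·11/12) = 87.5935 × 1.070776 = 93.7930
Value (long) = (F − K)·e^(−rT) = (93.7930 − 103.69) × 0.933902 = -9.2428
Value = -A$9.24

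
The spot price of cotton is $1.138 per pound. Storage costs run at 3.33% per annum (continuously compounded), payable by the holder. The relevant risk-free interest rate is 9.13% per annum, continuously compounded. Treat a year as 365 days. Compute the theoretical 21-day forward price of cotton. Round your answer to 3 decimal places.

$1.146 per pound

Net carry = r + u − y = 0.0913 + 0.0333 − 0.0000 = 0.1246
F = S·e^((r+u−y)T) = 1.138 · e^(0.1246 × 21/365) = 1.138 · e^0.007169
= 1.138 × 1.007195 = $1.146 per pound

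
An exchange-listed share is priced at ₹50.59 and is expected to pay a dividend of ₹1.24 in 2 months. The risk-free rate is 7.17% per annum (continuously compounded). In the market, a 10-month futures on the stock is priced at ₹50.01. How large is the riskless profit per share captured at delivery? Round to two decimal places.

₹2.39 per share

PV(dividends) I = 1.24·e^(−0.0717·2/12) = 1.2253
Fair futures F* = (S − I)·e^(rT) = (50.59 − 1.2253)·e^0.059750 = 49.3647 × 1.061571 = 52.4041
Market ₹50.01 < fair 52.4041: forward underpriced → reverse cash-and-carry (short the stock, invest proceeds at r, pay the dividends, go long the forward).
Profit at T = |F_mkt − F*| = |50.01 − 52.4041| = ₹2.39 per share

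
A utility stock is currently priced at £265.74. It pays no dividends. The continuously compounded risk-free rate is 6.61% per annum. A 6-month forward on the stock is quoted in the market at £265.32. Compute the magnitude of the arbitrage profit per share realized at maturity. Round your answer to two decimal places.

Fair forward: F* = S·e^(carry·T), with carry = r = 0.0661
F* = 265.74 · e^(0.0661 × 6/12) = 265.74 · e^0.033050 = 265.74 × 1.033602 = £274.6694
Market £265.32 < fair £274.6694: forward underpriced → reverse cash-and-carry (short spot, go long the forward).
At maturity, profit = |F_mkt − F*| = |265.32 − 274.6694| = £9.35 per share

£9.35 per share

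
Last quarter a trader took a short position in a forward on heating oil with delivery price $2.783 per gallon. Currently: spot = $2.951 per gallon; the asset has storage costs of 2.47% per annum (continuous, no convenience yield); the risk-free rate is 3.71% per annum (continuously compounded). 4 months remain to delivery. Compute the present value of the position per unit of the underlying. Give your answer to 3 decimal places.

-$0.227 per gallon

Current fair forward for the remaining 4 months: F = S·e^((r + u)·T), (r + u) = 0.0371 + 0.0247 = 0.0618
F = 2.951 · e^(0.0618 × 4/12) = 2.951 × 1.020814 = 3.0124
Value of long forward = (F − K)·e^(−rT) = (3.0124 − 2.783) · e^(−0.0371·4/12)
= 0.2294 × 0.987709 = 0.227
Short position value = −(long value) = -$0.227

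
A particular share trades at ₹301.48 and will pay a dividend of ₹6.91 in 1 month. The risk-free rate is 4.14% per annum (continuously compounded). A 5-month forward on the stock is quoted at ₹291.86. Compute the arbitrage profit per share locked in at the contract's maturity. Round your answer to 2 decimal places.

PV(dividends) I = 6.91·e^(−0.0414·1/12) = 6.8862
Fair forward F* = (S − I)·e^(rT) = (301.48 − 6.8862)·e^0.017250 = 294.5938 × 1.017400 = 299.7197
Market ₹291.86 < fair 299.7197: forward underpriced → reverse cash-and-carry (short the stock, invest proceeds at r, pay the dividends, go long the forward).
Profit at T = |F_mkt − F*| = |291.86 − 299.7197| = ₹7.86 per share

₹7.86 per share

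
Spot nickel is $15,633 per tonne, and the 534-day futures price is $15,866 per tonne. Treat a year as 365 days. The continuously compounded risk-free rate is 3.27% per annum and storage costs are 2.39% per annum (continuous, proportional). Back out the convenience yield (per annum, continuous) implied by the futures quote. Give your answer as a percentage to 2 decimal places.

F = S·e^((r+u−y)T) ⇒ (r+u−y) = ln(F/S)/T
ln(15866/15633) = 0.014794; /T ⇒ 0.010112
y = r + u − ln(F/S)/T = 0.0327 + 0.0239 − 0.010112 = 0.046488
y = 4.65%

4.65%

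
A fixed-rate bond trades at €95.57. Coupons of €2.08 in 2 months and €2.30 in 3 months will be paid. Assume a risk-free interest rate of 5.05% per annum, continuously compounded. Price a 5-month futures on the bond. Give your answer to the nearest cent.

PV(coupons) I = 2.08·e^(−0.0505·2/12) + 2.30·e^(−0.0505·3/12)
I = 2.0626 + 2.2711 = 4.3337
F = (S − I)·e^(rT) = (95.57 − 4.3337) · e^(0.0505·5/12)
= 91.2363 · e^0.021042 = 91.2363 × 1.021265 = €93.18

€93.18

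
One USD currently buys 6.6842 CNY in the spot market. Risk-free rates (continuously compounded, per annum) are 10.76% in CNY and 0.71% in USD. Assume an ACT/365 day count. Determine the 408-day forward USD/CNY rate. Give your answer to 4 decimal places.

7.4789

F = S·e^((r_CNY − r_USD)T) = 6.6842 · e^((0.1076 − 0.0071) × 408/365)
= 6.6842 · e^0.112340 = 6.6842 × 1.118893
F = 7.4789 CNY per USD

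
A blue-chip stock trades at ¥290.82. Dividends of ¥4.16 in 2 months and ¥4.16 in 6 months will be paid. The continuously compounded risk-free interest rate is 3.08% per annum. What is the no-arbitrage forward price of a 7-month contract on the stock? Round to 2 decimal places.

PV(dividends) I = 4.16·e^(−0.0308·2/12) + 4.16·e^(−0.0308·6/12)
I = 4.1387 + 4.0964 = 8.2351
F = (S − I)·e^(rT) = (290.82 − 8.2351) · e^(0.0308·7/12)
= 282.5849 · e^0.017967 = 282.5849 × 1.018129 = ¥287.71

¥287.71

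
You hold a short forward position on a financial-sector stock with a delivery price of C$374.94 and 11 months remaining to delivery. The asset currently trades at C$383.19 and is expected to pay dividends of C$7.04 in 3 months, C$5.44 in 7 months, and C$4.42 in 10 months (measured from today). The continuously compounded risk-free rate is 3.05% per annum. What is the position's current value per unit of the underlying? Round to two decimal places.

PV(remaining dividends) I = 7.04·e^(−0.0305·3/12) + 5.44·e^(−0.0305·7/12) + 4.42·e^(−0.0305·10/12) = 16.6397
Current forward F = (S − I)·e^(rT) = (383.19 − 16.6397)·e^(0.0305·11/12) = 366.5503 × 1.028353 = 376.9431
Value (long) = (F − K)·e^(−rT) = (376.9431 − 374.94) × 0.972429 = 1.9479
Short position value = −(long value) = -C$1.95

-C$1.95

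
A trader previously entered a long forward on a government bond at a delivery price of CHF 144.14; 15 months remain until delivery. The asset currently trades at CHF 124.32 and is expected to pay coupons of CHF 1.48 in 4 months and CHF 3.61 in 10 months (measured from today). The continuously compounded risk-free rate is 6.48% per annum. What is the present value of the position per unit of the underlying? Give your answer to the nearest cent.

PV(remaining coupons) I = 1.48·e^(−0.0648·4/12) + 3.61·e^(−0.0648·10/12) = 4.8686
Current forward F = (S − I)·e^(rT) = (124.32 − 4.8686)·e^(0.0648·15/12) = 119.4514 × 1.084371 = 129.5296
Value (long) = (F − K)·e^(−rT) = (129.5296 − 144.14) × 0.922194 = -13.4736
Value = -CHF 13.47

-CHF 13.47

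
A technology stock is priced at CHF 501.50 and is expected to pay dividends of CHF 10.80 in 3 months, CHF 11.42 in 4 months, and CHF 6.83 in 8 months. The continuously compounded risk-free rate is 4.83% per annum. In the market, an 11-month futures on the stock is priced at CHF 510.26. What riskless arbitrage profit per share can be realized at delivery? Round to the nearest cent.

PV(dividends) I = 10.80·e^(−0.0483·3/12) + 11.42·e^(−0.0483·4/12) + 6.83·e^(−0.0483·8/12) = 28.5216
Fair futures F* = (S − I)·e^(rT) = (501.50 − 28.5216)·e^0.044275 = 472.9784 × 1.045270 = 494.3901
Market CHF 510.26 > fair 494.3901: forward overpriced → cash-and-carry (borrow at r, buy the stock and collect the dividends, short the forward).
Profit at T = |F_mkt − F*| = |510.26 − 494.3901| = CHF 15.87 per share

CHF 15.87 per share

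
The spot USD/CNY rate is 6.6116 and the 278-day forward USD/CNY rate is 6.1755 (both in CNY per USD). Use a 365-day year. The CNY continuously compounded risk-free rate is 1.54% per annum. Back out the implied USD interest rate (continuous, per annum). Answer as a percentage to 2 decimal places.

F = S·e^((r_CNY − r_USD)T) ⇒ r_USD = r_CNY − ln(F/S)/T
ln(6.1755/6.6116) = -0.068236; /(278/365) = -0.089590
r_USD = 0.0154 + 0.089590 = 0.104990
r_USD = 10.50%

10.50%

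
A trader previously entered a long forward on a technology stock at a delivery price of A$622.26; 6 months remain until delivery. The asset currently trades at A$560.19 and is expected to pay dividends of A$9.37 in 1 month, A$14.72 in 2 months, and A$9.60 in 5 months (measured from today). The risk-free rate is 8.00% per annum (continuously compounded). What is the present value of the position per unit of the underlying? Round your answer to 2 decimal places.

-A$70.79

PV(remaining dividends) I = 9.37·e^(−0.0800·1/12) + 14.72·e^(−0.0800·2/12) + 9.60·e^(−0.0800·5/12) = 33.1181
Current forward F = (S − I)·e^(rT) = (560.19 − 33.1181)·e^(0.0800·6/12) = 527.0719 × 1.040811 = 548.5822
Value (long) = (F − K)·e^(−rT) = (548.5822 − 622.26) × 0.960789 = -70.7888
Value = -A$70.79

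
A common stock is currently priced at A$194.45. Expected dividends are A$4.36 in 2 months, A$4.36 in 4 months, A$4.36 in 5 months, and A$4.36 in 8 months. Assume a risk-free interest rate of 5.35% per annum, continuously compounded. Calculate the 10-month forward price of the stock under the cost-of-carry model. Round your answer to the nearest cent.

A$185.46

PV(dividends) I = 4.36·e^(−0.0535·2/12) + 4.36·e^(−0.0535·4/12) + 4.36·e^(−0.0535·5/12) + 4.36·e^(−0.0535·8/12)
I = 4.3213 + 4.2829 + 4.2639 + 4.2072 = 17.0753
F = (S − I)·e^(rT) = (194.45 − 17.0753) · e^(0.0535·10/12)
= 177.3747 · e^0.044583 = 177.3747 × 1.045592 = A$185.46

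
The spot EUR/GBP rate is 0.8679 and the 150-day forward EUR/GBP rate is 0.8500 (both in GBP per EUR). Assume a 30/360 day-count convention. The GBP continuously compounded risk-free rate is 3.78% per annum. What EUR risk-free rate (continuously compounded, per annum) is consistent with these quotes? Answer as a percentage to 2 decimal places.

F = S·e^((r_GBP − r_EUR)T) ⇒ r_EUR = r_GBP − ln(F/S)/T
ln(0.8500/0.8679) = -0.020840; /(150/360) = -0.050016
r_EUR = 0.0378 + 0.050016 = 0.087816
r_EUR = 8.78%

8.78%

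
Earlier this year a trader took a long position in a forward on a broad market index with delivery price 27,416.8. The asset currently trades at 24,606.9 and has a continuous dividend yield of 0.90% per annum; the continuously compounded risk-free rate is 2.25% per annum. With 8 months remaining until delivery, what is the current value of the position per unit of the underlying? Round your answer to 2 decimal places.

Current fair forward for the remaining 8 months: F = S·e^((r − q)·T), (r − q) = 0.0225 − 0.0090 = 0.0135
F = 24606.9 · e^(0.0135 × 8/12) = 24606.9 × 1.00904062 = 24829.3616
Value of long forward = (F − K)·e^(−rT) = (24829.3616 − 27416.8) · e^(−0.0225·8/12)
= -2587.4384 × 0.98511194 = -2548.92

-2548.92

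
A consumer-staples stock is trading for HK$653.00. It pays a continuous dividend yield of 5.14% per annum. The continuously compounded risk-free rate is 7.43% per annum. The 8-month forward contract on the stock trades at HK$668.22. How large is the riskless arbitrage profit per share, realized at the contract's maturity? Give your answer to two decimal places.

HK$5.17 per share

Fair forward: F* = S·e^(carry·T), with carry = (r − q) = 0.0743 − 0.0514 = 0.0229
F* = 653.00 · e^(0.0229 × 8/12) = 653.00 · e^0.015267 = 653.00 × 1.015384 = HK$663.0458
Market HK$668.22 > fair HK$663.0458: forward overpriced → cash-and-carry (buy spot, short the forward).
At maturity, profit = |F_mkt − F*| = |668.22 − 663.0458| = HK$5.17 per share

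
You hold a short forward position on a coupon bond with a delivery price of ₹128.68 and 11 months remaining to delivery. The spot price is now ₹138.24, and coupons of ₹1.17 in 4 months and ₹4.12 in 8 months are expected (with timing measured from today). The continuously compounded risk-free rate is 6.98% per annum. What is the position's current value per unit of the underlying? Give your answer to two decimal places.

-₹12.46

PV(remaining coupons) I = 1.17·e^(−0.0698·4/12) + 4.12·e^(−0.0698·8/12) = 5.0758
Current forward F = (S − I)·e^(rT) = (138.24 − 5.0758)·e^(0.0698·11/12) = 133.1642 × 1.066075 = 141.9630
Value (long) = (F − K)·e^(−rT) = (141.9630 − 128.68) × 0.938021 = 12.4597
Short position value = −(long value) = -₹12.46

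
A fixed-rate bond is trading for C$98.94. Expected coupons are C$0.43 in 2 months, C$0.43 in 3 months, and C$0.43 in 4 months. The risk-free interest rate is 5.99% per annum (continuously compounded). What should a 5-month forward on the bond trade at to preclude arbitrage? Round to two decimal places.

C$100.14

PV(coupons) I = 0.43·e^(−0.0599·2/12) + 0.43·e^(−0.0599·3/12) + 0.43·e^(−0.0599·4/12)
I = 0.4257 + 0.4236 + 0.4215 = 1.2708
F = (S − I)·e^(rT) = (98.94 − 1.2708) · e^(0.0599·5/12)
= 97.6692 · e^0.024958 = 97.6692 × 1.025272 = C$100.14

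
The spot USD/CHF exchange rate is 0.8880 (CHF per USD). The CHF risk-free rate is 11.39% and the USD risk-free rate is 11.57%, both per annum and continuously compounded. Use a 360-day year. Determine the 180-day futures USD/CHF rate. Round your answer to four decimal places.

0.8872

F = S·e^((r_CHF − r_USD)T) = 0.8880 · e^((0.1139 − 0.1157) × 180/360)
= 0.8880 · e^-0.000900 = 0.8880 × 0.999100
F = 0.8872 CHF per USD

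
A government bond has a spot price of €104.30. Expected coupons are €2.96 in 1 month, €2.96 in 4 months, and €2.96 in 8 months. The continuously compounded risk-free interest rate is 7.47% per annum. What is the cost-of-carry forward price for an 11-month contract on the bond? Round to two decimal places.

€102.43

PV(coupons) I = 2.96·e^(−0.0747·1/12) + 2.96·e^(−0.0747·4/12) + 2.96·e^(−0.0747·8/12)
I = 2.9416 + 2.8872 + 2.8162 = 8.6450
F = (S − I)·e^(rT) = (104.30 − 8.6450) · e^(0.0747·11/12)
= 95.6550 · e^0.068475 = 95.6550 × 1.070874 = €102.43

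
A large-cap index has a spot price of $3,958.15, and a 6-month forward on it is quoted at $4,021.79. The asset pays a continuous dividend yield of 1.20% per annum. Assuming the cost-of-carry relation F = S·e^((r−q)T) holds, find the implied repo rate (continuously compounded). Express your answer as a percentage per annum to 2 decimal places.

4.39%

From F = S·e^((r−q)T): (r − q) = ln(F/S)/T
ln(4021.79/3958.15) = ln(1.016078) = 0.015950
(r − q) = 0.015950 / (6/12) = 0.031900
r = ln(F/S)/T + q = 0.031900 + 0.0120 = 0.043900
r = 4.39%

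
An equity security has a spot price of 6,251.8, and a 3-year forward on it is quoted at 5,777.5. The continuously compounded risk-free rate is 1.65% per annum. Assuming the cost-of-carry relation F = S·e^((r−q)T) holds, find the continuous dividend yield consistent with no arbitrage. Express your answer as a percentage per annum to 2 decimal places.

4.28%

From F = S·e^((r−q)T): (r − q) = ln(F/S)/T
ln(5777.5/6251.8) = ln(0.924134) = -0.078898
(r − q) = -0.078898 / (3) = -0.026299
q = r − ln(F/S)/T = 0.0165 + 0.026299 = 0.042799
q = 4.28%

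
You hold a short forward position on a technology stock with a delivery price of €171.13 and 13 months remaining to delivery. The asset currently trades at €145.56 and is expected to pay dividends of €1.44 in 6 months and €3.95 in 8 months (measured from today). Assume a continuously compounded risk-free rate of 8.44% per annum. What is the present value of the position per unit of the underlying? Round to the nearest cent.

PV(remaining dividends) I = 1.44·e^(−0.0844·6/12) + 3.95·e^(−0.0844·8/12) = 5.1144
Current forward F = (S − I)·e^(rT) = (145.56 − 5.1144)·e^(0.0844·13/12) = 140.4456 × 1.095744 = 153.8924
Value (long) = (F − K)·e^(−rT) = (153.8924 − 171.13) × 0.912622 = -15.7314
Short position value = −(long value) = €15.73

€15.73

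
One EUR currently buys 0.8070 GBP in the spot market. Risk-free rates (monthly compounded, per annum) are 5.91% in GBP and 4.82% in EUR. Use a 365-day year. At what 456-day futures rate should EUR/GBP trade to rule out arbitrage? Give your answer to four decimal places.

By covered interest parity, F = S · (1+r_GBP/12)^(12T) / (1+r_EUR/12)^(12T)
= 0.8070 × 1.076434 / 1.061939 = 0.8070 × 1.013650
F = 0.8180 GBP per EUR

0.8180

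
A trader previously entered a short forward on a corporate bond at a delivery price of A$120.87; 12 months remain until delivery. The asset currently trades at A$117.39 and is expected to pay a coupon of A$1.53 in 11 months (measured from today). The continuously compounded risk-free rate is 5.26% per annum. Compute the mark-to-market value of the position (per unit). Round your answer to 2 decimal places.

PV(remaining coupons) I = 1.53·e^(−0.0526·11/12) = 1.4580
Current forward F = (S − I)·e^(rT) = (117.39 − 1.4580)·e^(0.0526·12/12) = 115.9320 × 1.054008 = 122.1933
Value (long) = (F − K)·e^(−rT) = (122.1933 − 120.87) × 0.948759 = 1.2555
Short position value = −(long value) = -A$1.26

-A$1.26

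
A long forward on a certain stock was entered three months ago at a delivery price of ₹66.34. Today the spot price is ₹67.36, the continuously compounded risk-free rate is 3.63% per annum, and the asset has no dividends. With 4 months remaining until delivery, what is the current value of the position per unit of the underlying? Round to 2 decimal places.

Current fair forward for the remaining 4 months: F = S·e^(r·T), r = 0.0363
F = 67.36 · e^(0.0363 × 4/12) = 67.36 × 1.012174 = 68.1800
Value of long forward = (F − K)·e^(−rT) = (68.1800 − 66.34) · e^(−0.0363·4/12)
= 1.8400 × 0.987973 = 1.82

₹1.82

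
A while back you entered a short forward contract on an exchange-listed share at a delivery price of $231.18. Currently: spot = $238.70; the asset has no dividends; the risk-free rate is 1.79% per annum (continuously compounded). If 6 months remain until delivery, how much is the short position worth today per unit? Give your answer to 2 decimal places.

-$9.58

Current fair forward for the remaining 6 months: F = S·e^(r·T), r = 0.0179
F = 238.70 · e^(0.0179 × 6/12) = 238.70 × 1.008990 = 240.8459
Value of long forward = (F − K)·e^(−rT) = (240.8459 − 231.18) · e^(−0.0179·6/12)
= 9.6659 × 0.991090 = 9.58
Short position value = −(long value) = -$9.58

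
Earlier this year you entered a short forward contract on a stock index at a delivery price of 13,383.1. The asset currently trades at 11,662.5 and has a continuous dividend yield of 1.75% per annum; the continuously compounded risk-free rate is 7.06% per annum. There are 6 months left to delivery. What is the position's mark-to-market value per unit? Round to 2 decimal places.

1358.02

Current fair forward for the remaining 6 months: F = S·e^((r − q)·T), (r − q) = 0.0706 − 0.0175 = 0.0531
F = 11662.5 · e^(0.0531 × 6/12) = 11662.5 × 1.02690559 = 11976.2864
Value of long forward = (F − K)·e^(−rT) = (11976.2864 − 13383.1) · e^(−0.0706·6/12)
= -1406.8136 × 0.96531578 = -1358.02
Short position value = −(long value) = 1358.02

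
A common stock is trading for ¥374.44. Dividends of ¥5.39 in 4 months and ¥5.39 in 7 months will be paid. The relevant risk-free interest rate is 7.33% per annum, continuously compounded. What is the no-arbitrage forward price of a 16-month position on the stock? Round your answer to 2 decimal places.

¥401.39

PV(dividends) I = 5.39·e^(−0.0733·4/12) + 5.39·e^(−0.0733·7/12)
I = 5.2599 + 5.1644 = 10.4243
F = (S − I)·e^(rT) = (374.44 − 10.4243) · e^(0.0733·16/12)
= 364.0157 · e^0.097733 = 364.0157 × 1.102668 = ¥401.39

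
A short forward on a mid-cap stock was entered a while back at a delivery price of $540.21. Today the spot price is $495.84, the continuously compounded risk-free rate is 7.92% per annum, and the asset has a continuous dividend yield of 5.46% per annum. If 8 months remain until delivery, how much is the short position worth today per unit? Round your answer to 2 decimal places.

$34.31

Current fair forward for the remaining 8 months: F = S·e^((r − q)·T), (r − q) = 0.0792 − 0.0546 = 0.0246
F = 495.84 · e^(0.0246 × 8/12) = 495.84 × 1.016535 = 504.0387
Value of long forward = (F − K)·e^(−rT) = (504.0387 − 540.21) · e^(−0.0792·8/12)
= -36.1713 × 0.948570 = -34.31
Short position value = −(long value) = $34.31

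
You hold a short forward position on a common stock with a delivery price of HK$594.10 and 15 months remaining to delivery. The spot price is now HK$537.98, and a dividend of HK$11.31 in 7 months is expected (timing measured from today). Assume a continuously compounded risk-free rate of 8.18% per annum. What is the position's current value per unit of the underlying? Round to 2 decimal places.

HK$9.16

PV(remaining dividends) I = 11.31·e^(−0.0818·7/12) = 10.7830
Current forward F = (S − I)·e^(rT) = (537.98 − 10.7830)·e^(0.0818·15/12) = 527.1970 × 1.107660 = 583.9550
Value (long) = (F − K)·e^(−rT) = (583.9550 − 594.10) × 0.902804 = -9.1589
Short position value = −(long value) = HK$9.16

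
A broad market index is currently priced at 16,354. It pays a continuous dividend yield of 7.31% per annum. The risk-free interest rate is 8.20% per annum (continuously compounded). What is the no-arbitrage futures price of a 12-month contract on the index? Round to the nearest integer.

16,500

F = S·e^((r − q)T) = 16354 · e^((0.0820 − 0.0731) × 12/12)
= 16354 · e^0.008900 = 16354 × 1.008940
F = 16,500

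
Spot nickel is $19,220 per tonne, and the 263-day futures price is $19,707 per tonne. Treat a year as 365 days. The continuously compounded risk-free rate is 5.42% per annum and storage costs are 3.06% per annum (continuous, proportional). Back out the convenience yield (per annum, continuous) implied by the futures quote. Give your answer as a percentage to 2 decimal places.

F = S·e^((r+u−y)T) ⇒ (r+u−y) = ln(F/S)/T
ln(19707/19220) = 0.025022; /T ⇒ 0.034726
y = r + u − ln(F/S)/T = 0.0542 + 0.0306 − 0.034726 = 0.050074
y = 5.01%

5.01%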